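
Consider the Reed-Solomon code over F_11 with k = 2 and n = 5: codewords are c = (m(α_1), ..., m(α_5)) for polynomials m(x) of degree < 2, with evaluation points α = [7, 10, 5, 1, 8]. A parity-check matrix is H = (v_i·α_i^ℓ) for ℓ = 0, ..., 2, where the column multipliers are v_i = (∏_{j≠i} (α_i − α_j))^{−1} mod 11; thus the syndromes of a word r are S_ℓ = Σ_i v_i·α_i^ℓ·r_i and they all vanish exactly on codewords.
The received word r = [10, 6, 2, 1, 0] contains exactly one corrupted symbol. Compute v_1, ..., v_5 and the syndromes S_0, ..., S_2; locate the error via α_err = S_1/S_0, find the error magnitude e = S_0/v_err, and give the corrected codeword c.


S = (8, 1, 7), error at position 1, error magnitude e = 2, c = [8, 6, 2, 1, 0].

Step 1: column multipliers v_i = (∏_{j≠i}(α_i − α_j))^{−1} mod 11.
  i = 1 (α = 7): (7−10)(7−5)(7−1)(7−8) = (−3)·2·6·(−1) = 36 ≡ 3, so v_1 = 3^{−1} = 4 (mod 11).
  i = 2 (α = 10): (10−7)(10−5)(10−1)(10−8) = 3·5·9·2 = 270 ≡ 6, so v_2 = 6^{−1} = 2 (mod 11).
  i = 3 (α = 5): (5−7)(5−10)(5−1)(5−8) = (−2)·(−5)·4·(−3) = −120 ≡ 1, so v_3 = 1^{−1} = 1 (mod 11).
  i = 4 (α = 1): (1−7)(1−10)(1−5)(1−8) = (−6)·(−9)·(−4)·(−7) = 1512 ≡ 5, so v_4 = 5^{−1} = 9 (mod 11).
  i = 5 (α = 8): (8−7)(8−10)(8−5)(8−1) = 1·(−2)·3·7 = −42 ≡ 2, so v_5 = 2^{−1} = 6 (mod 11).
  v = [4, 2, 1, 9, 6].
Step 2: syndromes of r = [10, 6, 2, 1, 0] (all sums mod 11).
  S_0 = Σ v_i r_i = 4·10 + 2·6 + 1·2 + 9·1 + 6·0 = 63 ≡ 8.
  S_1 = Σ v_i α_i r_i = 4·7·10 + 2·10·6 + 1·5·2 + 9·1·1 + 6·8·0 = 419 ≡ 1.
  α_i^2 mod 11 = [5, 1, 3, 1, 9].
  S_2 = Σ v_i α_i^2 r_i = 4·5·10 + 2·1·6 + 1·3·2 + 9·1·1 + 6·9·0 = 227 ≡ 7.
  S = (8, 1, 7) ≠ 0, so r is not a codeword (an error is present).
Step 3: locate the error. For a single error e at position i, S_ℓ = v_i·e·α_i^ℓ, so α_err = S_1/S_0.
  S_0^{−1} = 8^{−1} = 7 (mod 11), so α_err = 1·7 = 7 ≡ 7 = α_1. Error position i = 1.
  Consistency check: S_2/S_1 = 7·1 = 7 ≡ 7 = α_err ✓ (single-error assumption holds).
Step 4: error magnitude e = S_0/v_1 = S_0·∏_{j≠1}(α_1 − α_j) = 8·3 = 24 ≡ 2 (mod 11).
Step 5: correct position 1: c_1 = r_1 − e = 10 − 2 ≡ 8 (mod 11). Hence c = [8, 6, 2, 1, 0].
  Check: interpolating c through the α_i gives m(x) = 9 + 3·x (degree < 2) with m(α_i) = c_i for every i, so c is indeed a codeword.


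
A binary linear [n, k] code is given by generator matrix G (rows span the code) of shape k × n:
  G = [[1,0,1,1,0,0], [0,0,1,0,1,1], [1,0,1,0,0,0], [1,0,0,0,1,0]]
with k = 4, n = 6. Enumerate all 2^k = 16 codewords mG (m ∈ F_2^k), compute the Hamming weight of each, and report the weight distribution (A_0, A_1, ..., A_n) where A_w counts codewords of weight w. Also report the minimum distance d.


Weight distribution: A_0 = 1, A_1 = 2, A_2 = 4, A_3 = 6, A_4 = 3. Minimum distance d = 1.

Enumerate all 2^4 = 16 messages m ∈ F_2^4.
For each, compute codeword c = mG in F_2^6, then tally its weight.
  m = 0000 → c = 000000, weight = 0.
  m = 1000 → c = 101100, weight = 3.
  m = 0100 → c = 001011, weight = 3.
  m = 1100 → c = 100111, weight = 4.
  m = 0010 → c = 101000, weight = 2.
  m = 1010 → c = 000100, weight = 1.
  m = 0110 → c = 100011, weight = 3.
  m = 1110 → c = 001111, weight = 4.
  m = 0001 → c = 100010, weight = 2.
  m = 1001 → c = 001110, weight = 3.
  m = 0101 → c = 101001, weight = 3.
  m = 1101 → c = 000101, weight = 2.
  m = 0011 → c = 001010, weight = 2.
  m = 1011 → c = 100110, weight = 3.
  m = 0111 → c = 000001, weight = 1.
  m = 1111 → c = 101101, weight = 4.
Tally weights:
  weight 0: 1 codewords.
  weight 1: 2 codewords.
  weight 2: 4 codewords.
  weight 3: 6 codewords.
  weight 4: 3 codewords.
Minimum distance d = smallest w > 0 with A_w > 0 = 1.
Sanity: Σ A_w = 16 = 2^4 = 16 ✓.


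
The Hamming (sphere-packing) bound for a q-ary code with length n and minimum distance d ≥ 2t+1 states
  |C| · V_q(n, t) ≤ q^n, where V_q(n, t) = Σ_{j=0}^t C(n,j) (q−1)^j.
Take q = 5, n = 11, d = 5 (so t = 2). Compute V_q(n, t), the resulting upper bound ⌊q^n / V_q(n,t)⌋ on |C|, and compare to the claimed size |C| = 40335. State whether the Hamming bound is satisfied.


V_q(n, t) = 925, q^n = 48828125, Hamming bound = 52787, |C| = 40335 ≤ bound (satisfied).

Step 1: Compute V_q(n, t) = Σ_{j=0}^2 C(n, j) (q−1)^j.
  j = 0: C(11,0)·(4)^0 = 1·1 = 1.
  j = 1: C(11,1)·(4)^1 = 11·4 = 44.
  j = 2: C(11,2)·(4)^2 = 55·16 = 880.
  V_q(n, t) = 1 + 44 + 880 = 925.
Step 2: q^n = 5^11 = 48828125.
Step 3: Hamming bound ⌊q^n / V_q(n,t)⌋ = ⌊48828125/925⌋ = 52787.
Step 4: Compare |C| = 40335 to 52787: satisfied.
The claimed |C| lies below the Hamming bound.


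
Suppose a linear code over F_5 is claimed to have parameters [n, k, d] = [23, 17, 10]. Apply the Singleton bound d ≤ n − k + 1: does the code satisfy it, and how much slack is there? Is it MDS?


Singleton RHS = n − k + 1 = 7, slack = -3, bound violated (no such code; not MDS).

Singleton bound: d ≤ n − k + 1.
Here n = 23, k = 17, so n − k + 1 = 7.
Given d = 10, check d ≤ 7: NO.
Slack = (n − k + 1) − d = -3.
The slack is negative: d = 10 exceeds n − k + 1 = 7 by 3, so the Singleton bound is violated and no linear [23, 17, 10]_5 code can exist. In particular it is not MDS (MDS requires d = n − k + 1 exactly).
Description: the claimed parameters are [23, 17, 10]_5; such a code would be impossible (violates the Singleton bound).


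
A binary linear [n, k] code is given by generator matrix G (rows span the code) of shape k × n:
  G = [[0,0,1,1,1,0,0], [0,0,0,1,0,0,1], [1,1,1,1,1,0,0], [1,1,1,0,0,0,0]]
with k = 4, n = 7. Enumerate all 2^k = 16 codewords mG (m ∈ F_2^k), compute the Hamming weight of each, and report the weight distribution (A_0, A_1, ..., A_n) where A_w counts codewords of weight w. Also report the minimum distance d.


Weight distribution: A_0 = 1, A_1 = 1, A_2 = 4, A_3 = 4, A_4 = 3, A_5 = 3. Minimum distance d = 1.

Enumerate all 2^4 = 16 messages m ∈ F_2^4.
For each, compute codeword c = mG in F_2^7, then tally its weight.
  m = 0000 → c = 0000000, weight = 0.
  m = 1000 → c = 0011100, weight = 3.
  m = 0100 → c = 0001001, weight = 2.
  m = 1100 → c = 0010101, weight = 3.
  m = 0010 → c = 1111100, weight = 5.
  m = 1010 → c = 1100000, weight = 2.
  m = 0110 → c = 1110101, weight = 5.
  m = 1110 → c = 1101001, weight = 4.
  m = 0001 → c = 1110000, weight = 3.
  m = 1001 → c = 1101100, weight = 4.
  m = 0101 → c = 1111001, weight = 5.
  m = 1101 → c = 1100101, weight = 4.
  m = 0011 → c = 0001100, weight = 2.
  m = 1011 → c = 0010000, weight = 1.
  m = 0111 → c = 0000101, weight = 2.
  m = 1111 → c = 0011001, weight = 3.
Tally weights:
  weight 0: 1 codewords.
  weight 1: 1 codewords.
  weight 2: 4 codewords.
  weight 3: 4 codewords.
  weight 4: 3 codewords.
  weight 5: 3 codewords.
Minimum distance d = smallest w > 0 with A_w > 0 = 1.
Sanity: Σ A_w = 16 = 2^4 = 16 ✓.


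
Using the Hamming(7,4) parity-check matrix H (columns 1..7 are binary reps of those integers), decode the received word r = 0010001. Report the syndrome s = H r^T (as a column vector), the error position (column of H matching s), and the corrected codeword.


s = (1, 0, 0)^T, error position = 4, corrected codeword c = 0011001

Compute s = H r^T mod 2 one row at a time:
  s_1 = 0 + 0 + 0 + 1 = 1 ≡ 1 (mod 2).
  s_2 = 0 + 1 + 0 + 1 = 2 ≡ 0 (mod 2).
  s_3 = 0 + 1 + 0 + 1 = 2 ≡ 0 (mod 2).
s = (1, 0, 0)^T — this equals column 4 of H (binary 100), so error is at position 4.
Correct: flip bit 4 of r = 0010001 to get c = 0011001.


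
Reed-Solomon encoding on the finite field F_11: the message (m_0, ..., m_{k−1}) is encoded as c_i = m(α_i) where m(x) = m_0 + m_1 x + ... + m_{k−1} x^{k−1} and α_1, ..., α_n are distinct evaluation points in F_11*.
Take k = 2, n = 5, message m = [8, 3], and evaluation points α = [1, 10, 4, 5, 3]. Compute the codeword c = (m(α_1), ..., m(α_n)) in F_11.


c = [0, 5, 9, 1, 6]

Message polynomial: m(x) = 8 + 3·x (mod 11).
For each evaluation point α_i, compute m(α_i) mod 11:
  α_1 = 1: Horner steps 3 → 0, so m(1) = 0.
  α_2 = 10: Horner steps 3 → 5, so m(10) = 5.
  α_3 = 4: Horner steps 3 → 9, so m(4) = 9.
  α_4 = 5: Horner steps 3 → 1, so m(5) = 1.
  α_5 = 3: Horner steps 3 → 6, so m(3) = 6.
Codeword c = [0, 5, 9, 1, 6] ∈ F_11^5.


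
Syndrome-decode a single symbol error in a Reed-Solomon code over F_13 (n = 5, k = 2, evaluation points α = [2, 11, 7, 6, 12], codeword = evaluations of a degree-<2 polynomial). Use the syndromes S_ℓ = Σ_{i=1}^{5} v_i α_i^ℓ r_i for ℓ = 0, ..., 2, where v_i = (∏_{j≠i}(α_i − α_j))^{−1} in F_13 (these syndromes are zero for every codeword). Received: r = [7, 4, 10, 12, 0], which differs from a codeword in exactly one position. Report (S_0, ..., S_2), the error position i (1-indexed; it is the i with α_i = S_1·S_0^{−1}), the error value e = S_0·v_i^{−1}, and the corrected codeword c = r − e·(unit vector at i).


S = (1, 11, 4), error at position 2, error magnitude e = 2, c = [7, 2, 10, 12, 0].

Step 1: column multipliers v_i = (∏_{j≠i}(α_i − α_j))^{−1} mod 13.
  i = 1 (α = 2): (2−11)(2−7)(2−6)(2−12) = (−9)·(−5)·(−4)·(−10) = 1800 ≡ 6, so v_1 = 6^{−1} = 11 (mod 13).
  i = 2 (α = 11): (11−2)(11−7)(11−6)(11−12) = 9·4·5·(−1) = −180 ≡ 2, so v_2 = 2^{−1} = 7 (mod 13).
  i = 3 (α = 7): (7−2)(7−11)(7−6)(7−12) = 5·(−4)·1·(−5) = 100 ≡ 9, so v_3 = 9^{−1} = 3 (mod 13).
  i = 4 (α = 6): (6−2)(6−11)(6−7)(6−12) = 4·(−5)·(−1)·(−6) = −120 ≡ 10, so v_4 = 10^{−1} = 4 (mod 13).
  i = 5 (α = 12): (12−2)(12−11)(12−7)(12−6) = 10·1·5·6 = 300 ≡ 1, so v_5 = 1^{−1} = 1 (mod 13).
  v = [11, 7, 3, 4, 1].
Step 2: syndromes of r = [7, 4, 10, 12, 0] (all sums mod 13).
  S_0 = Σ v_i r_i = 11·7 + 7·4 + 3·10 + 4·12 + 1·0 = 183 ≡ 1.
  S_1 = Σ v_i α_i r_i = 11·2·7 + 7·11·4 + 3·7·10 + 4·6·12 + 1·12·0 = 960 ≡ 11.
  α_i^2 mod 13 = [4, 4, 10, 10, 1].
  S_2 = Σ v_i α_i^2 r_i = 11·4·7 + 7·4·4 + 3·10·10 + 4·10·12 + 1·1·0 = 1200 ≡ 4.
  S = (1, 11, 4) ≠ 0, so r is not a codeword (an error is present).
Step 3: locate the error. For a single error e at position i, S_ℓ = v_i·e·α_i^ℓ, so α_err = S_1/S_0.
  S_0^{−1} = 1^{−1} = 1 (mod 13), so α_err = 11·1 = 11 ≡ 11 = α_2. Error position i = 2.
  Consistency check: S_2/S_1 = 4·6 = 24 ≡ 11 = α_err ✓ (single-error assumption holds).
Step 4: error magnitude e = S_0/v_2 = S_0·∏_{j≠2}(α_2 − α_j) = 1·2 = 2 ≡ 2 (mod 13).
Step 5: correct position 2: c_2 = r_2 − e = 4 − 2 ≡ 2 (mod 13). Hence c = [7, 2, 10, 12, 0].
  Check: interpolating c through the α_i gives m(x) = 11 + 11·x (degree < 2) with m(α_i) = c_i for every i, so c is indeed a codeword.


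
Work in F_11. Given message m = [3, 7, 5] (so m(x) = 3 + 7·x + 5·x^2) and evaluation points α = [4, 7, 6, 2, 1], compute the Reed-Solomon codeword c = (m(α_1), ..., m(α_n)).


c = [1, 0, 5, 4, 4]

Message polynomial: m(x) = 3 + 7·x + 5·x^2 (mod 11).
For each evaluation point α_i, compute m(α_i) mod 11:
  α_1 = 4: Horner steps 5 → 5 → 1, so m(4) = 1.
  α_2 = 7: Horner steps 5 → 9 → 0, so m(7) = 0.
  α_3 = 6: Horner steps 5 → 4 → 5, so m(6) = 5.
  α_4 = 2: Horner steps 5 → 6 → 4, so m(2) = 4.
  α_5 = 1: Horner steps 5 → 1 → 4, so m(1) = 4.
Codeword c = [1, 0, 5, 4, 4] ∈ F_11^5.


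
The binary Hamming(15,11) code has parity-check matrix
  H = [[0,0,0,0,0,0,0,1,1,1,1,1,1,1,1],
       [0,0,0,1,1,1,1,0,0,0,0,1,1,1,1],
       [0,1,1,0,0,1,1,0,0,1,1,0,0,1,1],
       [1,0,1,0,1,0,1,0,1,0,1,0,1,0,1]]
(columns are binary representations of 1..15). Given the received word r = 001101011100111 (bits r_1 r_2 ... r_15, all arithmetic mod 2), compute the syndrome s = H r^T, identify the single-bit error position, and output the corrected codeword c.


s = (0, 1, 1, 0)^T, error position = 6, corrected codeword c = 001100011100111

Compute s = H r^T mod 2 one row at a time:
  s_1 = 1 + 1 + 1 + 0 + 0 + 1 + 1 + 1 = 6 ≡ 0 (mod 2).
  s_2 = 1 + 0 + 1 + 0 + 0 + 1 + 1 + 1 = 5 ≡ 1 (mod 2).
  s_3 = 0 + 1 + 1 + 0 + 1 + 0 + 1 + 1 = 5 ≡ 1 (mod 2).
  s_4 = 0 + 1 + 0 + 0 + 1 + 0 + 1 + 1 = 4 ≡ 0 (mod 2).
s = (0, 1, 1, 0)^T — this equals column 6 of H (binary 0110), so error is at position 6.
Correct: flip bit 6 of r = 001101011100111 to get c = 001100011100111.


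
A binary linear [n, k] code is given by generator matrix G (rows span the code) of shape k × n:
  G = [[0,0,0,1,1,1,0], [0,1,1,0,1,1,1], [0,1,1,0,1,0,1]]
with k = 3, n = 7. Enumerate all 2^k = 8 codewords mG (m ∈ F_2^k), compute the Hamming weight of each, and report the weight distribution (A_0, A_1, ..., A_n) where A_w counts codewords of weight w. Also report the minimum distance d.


Weight distribution: A_0 = 1, A_1 = 1, A_2 = 1, A_3 = 1, A_4 = 2, A_5 = 2. Minimum distance d = 1.

Enumerate all 2^3 = 8 messages m ∈ F_2^3.
For each, compute codeword c = mG in F_2^7, then tally its weight.
  m = 000 → c = 0000000, weight = 0.
  m = 100 → c = 0001110, weight = 3.
  m = 010 → c = 0110111, weight = 5.
  m = 110 → c = 0111001, weight = 4.
  m = 001 → c = 0110101, weight = 4.
  m = 101 → c = 0111011, weight = 5.
  m = 011 → c = 0000010, weight = 1.
  m = 111 → c = 0001100, weight = 2.
Tally weights:
  weight 0: 1 codewords.
  weight 1: 1 codewords.
  weight 2: 1 codewords.
  weight 3: 1 codewords.
  weight 4: 2 codewords.
  weight 5: 2 codewords.
Minimum distance d = smallest w > 0 with A_w > 0 = 1.
Sanity: Σ A_w = 8 = 2^3 = 8 ✓.


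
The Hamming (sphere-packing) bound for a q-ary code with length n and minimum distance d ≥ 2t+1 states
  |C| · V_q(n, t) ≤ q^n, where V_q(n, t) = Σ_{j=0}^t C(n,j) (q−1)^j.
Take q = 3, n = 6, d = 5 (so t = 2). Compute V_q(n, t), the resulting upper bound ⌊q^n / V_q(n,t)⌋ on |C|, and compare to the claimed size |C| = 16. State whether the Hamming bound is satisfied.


V_q(n, t) = 73, q^n = 729, Hamming bound = 9, |C| = 16 > bound (violated).

Step 1: Compute V_q(n, t) = Σ_{j=0}^2 C(n, j) (q−1)^j.
  j = 0: C(6,0)·(2)^0 = 1·1 = 1.
  j = 1: C(6,1)·(2)^1 = 6·2 = 12.
  j = 2: C(6,2)·(2)^2 = 15·4 = 60.
  V_q(n, t) = 1 + 12 + 60 = 73.
Step 2: q^n = 3^6 = 729.
Step 3: Hamming bound ⌊q^n / V_q(n,t)⌋ = ⌊729/73⌋ = 9.
Step 4: Compare |C| = 16 to 9: violated.
The claimed |C| lies above the Hamming bound, so no 3-ary code of length 6 with d ≥ 5 can have 16 codewords.


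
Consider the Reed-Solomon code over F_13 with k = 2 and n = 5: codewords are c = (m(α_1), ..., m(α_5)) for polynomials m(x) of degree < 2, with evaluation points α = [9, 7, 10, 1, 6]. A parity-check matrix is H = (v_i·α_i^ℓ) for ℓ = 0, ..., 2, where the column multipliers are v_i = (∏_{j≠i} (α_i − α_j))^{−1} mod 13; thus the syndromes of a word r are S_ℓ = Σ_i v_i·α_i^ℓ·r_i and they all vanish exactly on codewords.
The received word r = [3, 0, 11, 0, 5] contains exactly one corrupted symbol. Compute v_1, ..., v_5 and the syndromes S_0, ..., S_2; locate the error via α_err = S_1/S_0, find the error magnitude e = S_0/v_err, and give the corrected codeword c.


S = (11, 11, 11), error at position 4, error magnitude e = 9, c = [3, 0, 11, 4, 5].

Step 1: column multipliers v_i = (∏_{j≠i}(α_i − α_j))^{−1} mod 13.
  i = 1 (α = 9): (9−7)(9−10)(9−1)(9−6) = 2·(−1)·8·3 = −48 ≡ 4, so v_1 = 4^{−1} = 10 (mod 13).
  i = 2 (α = 7): (7−9)(7−10)(7−1)(7−6) = (−2)·(−3)·6·1 = 36 ≡ 10, so v_2 = 10^{−1} = 4 (mod 13).
  i = 3 (α = 10): (10−9)(10−7)(10−1)(10−6) = 1·3·9·4 = 108 ≡ 4, so v_3 = 4^{−1} = 10 (mod 13).
  i = 4 (α = 1): (1−9)(1−7)(1−10)(1−6) = (−8)·(−6)·(−9)·(−5) = 2160 ≡ 2, so v_4 = 2^{−1} = 7 (mod 13).
  i = 5 (α = 6): (6−9)(6−7)(6−10)(6−1) = (−3)·(−1)·(−4)·5 = −60 ≡ 5, so v_5 = 5^{−1} = 8 (mod 13).
  v = [10, 4, 10, 7, 8].
Step 2: syndromes of r = [3, 0, 11, 0, 5] (all sums mod 13).
  S_0 = Σ v_i r_i = 10·3 + 4·0 + 10·11 + 7·0 + 8·5 = 180 ≡ 11.
  S_1 = Σ v_i α_i r_i = 10·9·3 + 4·7·0 + 10·10·11 + 7·1·0 + 8·6·5 = 1610 ≡ 11.
  α_i^2 mod 13 = [3, 10, 9, 1, 10].
  S_2 = Σ v_i α_i^2 r_i = 10·3·3 + 4·10·0 + 10·9·11 + 7·1·0 + 8·10·5 = 1480 ≡ 11.
  S = (11, 11, 11) ≠ 0, so r is not a codeword (an error is present).
Step 3: locate the error. For a single error e at position i, S_ℓ = v_i·e·α_i^ℓ, so α_err = S_1/S_0.
  S_0^{−1} = 11^{−1} = 6 (mod 13), so α_err = 11·6 = 66 ≡ 1 = α_4. Error position i = 4.
  Consistency check: S_2/S_1 = 11·6 = 66 ≡ 1 = α_err ✓ (single-error assumption holds).
Step 4: error magnitude e = S_0/v_4 = S_0·∏_{j≠4}(α_4 − α_j) = 11·2 = 22 ≡ 9 (mod 13).
Step 5: correct position 4: c_4 = r_4 − e = 0 − 9 ≡ 4 (mod 13). Hence c = [3, 0, 11, 4, 5].
  Check: interpolating c through the α_i gives m(x) = 9 + 8·x (degree < 2) with m(α_i) = c_i for every i, so c is indeed a codeword.


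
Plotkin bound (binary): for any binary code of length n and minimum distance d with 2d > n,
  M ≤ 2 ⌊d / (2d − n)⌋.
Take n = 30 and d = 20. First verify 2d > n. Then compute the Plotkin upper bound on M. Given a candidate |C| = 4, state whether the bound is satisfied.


Plotkin bound M ≤ 4; given |C| = 4 ≤ bound (satisfied).

Check applicability: 2d = 40, n = 30.
2d − n = 10 > 0, so Plotkin applies.
Compute d/(2d−n) = 20/10 ≈ 2.0000.
⌊d/(2d−n)⌋ = 2.
Plotkin bound: M ≤ 2·2 = 4.
Given |C| = 4, check: satisfied.
This |C| is at the Plotkin bound.


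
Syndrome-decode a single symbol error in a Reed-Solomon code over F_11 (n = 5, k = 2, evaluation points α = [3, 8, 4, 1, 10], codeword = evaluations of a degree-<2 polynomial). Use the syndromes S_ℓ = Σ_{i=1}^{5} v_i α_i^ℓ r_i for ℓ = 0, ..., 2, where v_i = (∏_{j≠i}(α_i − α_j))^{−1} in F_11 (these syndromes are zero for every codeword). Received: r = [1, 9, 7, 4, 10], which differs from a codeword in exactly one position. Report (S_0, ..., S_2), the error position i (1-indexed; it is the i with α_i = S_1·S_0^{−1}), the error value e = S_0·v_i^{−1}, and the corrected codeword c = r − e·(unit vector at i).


S = (1, 1, 1), error at position 4, error magnitude e = 4, c = [1, 9, 7, 0, 10].

Step 1: column multipliers v_i = (∏_{j≠i}(α_i − α_j))^{−1} mod 11.
  i = 1 (α = 3): (3−8)(3−4)(3−1)(3−10) = (−5)·(−1)·2·(−7) = −70 ≡ 7, so v_1 = 7^{−1} = 8 (mod 11).
  i = 2 (α = 8): (8−3)(8−4)(8−1)(8−10) = 5·4·7·(−2) = −280 ≡ 6, so v_2 = 6^{−1} = 2 (mod 11).
  i = 3 (α = 4): (4−3)(4−8)(4−1)(4−10) = 1·(−4)·3·(−6) = 72 ≡ 6, so v_3 = 6^{−1} = 2 (mod 11).
  i = 4 (α = 1): (1−3)(1−8)(1−4)(1−10) = (−2)·(−7)·(−3)·(−9) = 378 ≡ 4, so v_4 = 4^{−1} = 3 (mod 11).
  i = 5 (α = 10): (10−3)(10−8)(10−4)(10−1) = 7·2·6·9 = 756 ≡ 8, so v_5 = 8^{−1} = 7 (mod 11).
  v = [8, 2, 2, 3, 7].
Step 2: syndromes of r = [1, 9, 7, 4, 10] (all sums mod 11).
  S_0 = Σ v_i r_i = 8·1 + 2·9 + 2·7 + 3·4 + 7·10 = 122 ≡ 1.
  S_1 = Σ v_i α_i r_i = 8·3·1 + 2·8·9 + 2·4·7 + 3·1·4 + 7·10·10 = 936 ≡ 1.
  α_i^2 mod 11 = [9, 9, 5, 1, 1].
  S_2 = Σ v_i α_i^2 r_i = 8·9·1 + 2·9·9 + 2·5·7 + 3·1·4 + 7·1·10 = 386 ≡ 1.
  S = (1, 1, 1) ≠ 0, so r is not a codeword (an error is present).
Step 3: locate the error. For a single error e at position i, S_ℓ = v_i·e·α_i^ℓ, so α_err = S_1/S_0.
  S_0^{−1} = 1^{−1} = 1 (mod 11), so α_err = 1·1 = 1 ≡ 1 = α_4. Error position i = 4.
  Consistency check: S_2/S_1 = 1·1 = 1 ≡ 1 = α_err ✓ (single-error assumption holds).
Step 4: error magnitude e = S_0/v_4 = S_0·∏_{j≠4}(α_4 − α_j) = 1·4 = 4 ≡ 4 (mod 11).
Step 5: correct position 4: c_4 = r_4 − e = 4 − 4 ≡ 0 (mod 11). Hence c = [1, 9, 7, 0, 10].
  Check: interpolating c through the α_i gives m(x) = 5 + 6·x (degree < 2) with m(α_i) = c_i for every i, so c is indeed a codeword.


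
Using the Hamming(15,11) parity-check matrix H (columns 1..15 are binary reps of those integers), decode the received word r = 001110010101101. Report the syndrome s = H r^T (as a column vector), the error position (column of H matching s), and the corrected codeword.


s = (1, 1, 1, 0)^T, error position = 14, corrected codeword c = 001110010101111

Compute s = H r^T mod 2 one row at a time:
  s_1 = 1 + 0 + 1 + 0 + 1 + 1 + 0 + 1 = 5 ≡ 1 (mod 2).
  s_2 = 1 + 1 + 0 + 0 + 1 + 1 + 0 + 1 = 5 ≡ 1 (mod 2).
  s_3 = 0 + 1 + 0 + 0 + 1 + 0 + 0 + 1 = 3 ≡ 1 (mod 2).
  s_4 = 0 + 1 + 1 + 0 + 0 + 0 + 1 + 1 = 4 ≡ 0 (mod 2).
s = (1, 1, 1, 0)^T — this equals column 14 of H (binary 1110), so error is at position 14.
Correct: flip bit 14 of r = 001110010101101 to get c = 001110010101111.


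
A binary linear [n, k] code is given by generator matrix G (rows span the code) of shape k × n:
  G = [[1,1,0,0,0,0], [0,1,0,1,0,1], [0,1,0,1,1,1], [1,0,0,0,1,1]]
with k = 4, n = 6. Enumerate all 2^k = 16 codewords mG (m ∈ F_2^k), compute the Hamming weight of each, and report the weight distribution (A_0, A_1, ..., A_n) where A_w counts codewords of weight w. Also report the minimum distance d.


Weight distribution: A_0 = 1, A_1 = 2, A_2 = 4, A_3 = 6, A_4 = 3. Minimum distance d = 1.

Enumerate all 2^4 = 16 messages m ∈ F_2^4.
For each, compute codeword c = mG in F_2^6, then tally its weight.
  m = 0000 → c = 000000, weight = 0.
  m = 1000 → c = 110000, weight = 2.
  m = 0100 → c = 010101, weight = 3.
  m = 1100 → c = 100101, weight = 3.
  m = 0010 → c = 010111, weight = 4.
  m = 1010 → c = 100111, weight = 4.
  m = 0110 → c = 000010, weight = 1.
  m = 1110 → c = 110010, weight = 3.
  m = 0001 → c = 100011, weight = 3.
  m = 1001 → c = 010011, weight = 3.
  m = 0101 → c = 110110, weight = 4.
  m = 1101 → c = 000110, weight = 2.
  m = 0011 → c = 110100, weight = 3.
  m = 1011 → c = 000100, weight = 1.
  m = 0111 → c = 100001, weight = 2.
  m = 1111 → c = 010001, weight = 2.
Tally weights:
  weight 0: 1 codewords.
  weight 1: 2 codewords.
  weight 2: 4 codewords.
  weight 3: 6 codewords.
  weight 4: 3 codewords.
Minimum distance d = smallest w > 0 with A_w > 0 = 1.
Sanity: Σ A_w = 16 = 2^4 = 16 ✓.


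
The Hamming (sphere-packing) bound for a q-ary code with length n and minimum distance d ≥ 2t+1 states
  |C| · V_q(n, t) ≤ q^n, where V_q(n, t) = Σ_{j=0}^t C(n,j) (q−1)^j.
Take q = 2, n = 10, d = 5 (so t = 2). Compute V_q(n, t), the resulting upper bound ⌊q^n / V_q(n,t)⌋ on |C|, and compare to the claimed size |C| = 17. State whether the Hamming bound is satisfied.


V_q(n, t) = 56, q^n = 1024, Hamming bound = 18, |C| = 17 ≤ bound (satisfied).

Step 1: Compute V_q(n, t) = Σ_{j=0}^2 C(n, j) (q−1)^j.
  j = 0: C(10,0)·(1)^0 = 1·1 = 1.
  j = 1: C(10,1)·(1)^1 = 10·1 = 10.
  j = 2: C(10,2)·(1)^2 = 45·1 = 45.
  V_q(n, t) = 1 + 10 + 45 = 56.
Step 2: q^n = 2^10 = 1024.
Step 3: Hamming bound ⌊q^n / V_q(n,t)⌋ = ⌊1024/56⌋ = 18.
Step 4: Compare |C| = 17 to 18: satisfied.
The claimed |C| lies below the Hamming bound.


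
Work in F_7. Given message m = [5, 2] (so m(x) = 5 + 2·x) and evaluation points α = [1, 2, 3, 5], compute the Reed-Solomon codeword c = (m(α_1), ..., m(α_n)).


c = [0, 2, 4, 1]

Message polynomial: m(x) = 5 + 2·x (mod 7).
For each evaluation point α_i, compute m(α_i) mod 7:
  α_1 = 1: Horner steps 2 → 0, so m(1) = 0.
  α_2 = 2: Horner steps 2 → 2, so m(2) = 2.
  α_3 = 3: Horner steps 2 → 4, so m(3) = 4.
  α_4 = 5: Horner steps 2 → 1, so m(5) = 1.
Codeword c = [0, 2, 4, 1] ∈ F_7^4.


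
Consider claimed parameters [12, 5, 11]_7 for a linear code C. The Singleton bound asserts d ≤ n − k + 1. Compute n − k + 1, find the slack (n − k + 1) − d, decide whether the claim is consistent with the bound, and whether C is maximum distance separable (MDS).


Singleton RHS = n − k + 1 = 8, slack = -3, bound violated (no such code; not MDS).

Singleton bound: d ≤ n − k + 1.
Here n = 12, k = 5, so n − k + 1 = 8.
Given d = 11, check d ≤ 8: NO.
Slack = (n − k + 1) − d = -3.
The slack is negative: d = 11 exceeds n − k + 1 = 8 by 3, so the Singleton bound is violated and no linear [12, 5, 11]_7 code can exist. In particular it is not MDS (MDS requires d = n − k + 1 exactly).
Description: the claimed parameters are [12, 5, 11]_7; such a code would be impossible (violates the Singleton bound).


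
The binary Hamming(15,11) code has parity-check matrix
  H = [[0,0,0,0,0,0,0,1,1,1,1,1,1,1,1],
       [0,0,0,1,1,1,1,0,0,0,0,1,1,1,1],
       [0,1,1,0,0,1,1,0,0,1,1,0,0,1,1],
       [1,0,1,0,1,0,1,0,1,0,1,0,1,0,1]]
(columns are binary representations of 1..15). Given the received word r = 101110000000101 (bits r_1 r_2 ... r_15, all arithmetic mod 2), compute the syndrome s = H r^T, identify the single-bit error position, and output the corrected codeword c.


s = (0, 0, 0, 1)^T, error position = 1, corrected codeword c = 001110000000101

Compute s = H r^T mod 2 one row at a time:
  s_1 = 0 + 0 + 0 + 0 + 0 + 1 + 0 + 1 = 2 ≡ 0 (mod 2).
  s_2 = 1 + 1 + 0 + 0 + 0 + 1 + 0 + 1 = 4 ≡ 0 (mod 2).
  s_3 = 0 + 1 + 0 + 0 + 0 + 0 + 0 + 1 = 2 ≡ 0 (mod 2).
  s_4 = 1 + 1 + 1 + 0 + 0 + 0 + 1 + 1 = 5 ≡ 1 (mod 2).
s = (0, 0, 0, 1)^T — this equals column 1 of H (binary 0001), so error is at position 1.
Correct: flip bit 1 of r = 101110000000101 to get c = 001110000000101.


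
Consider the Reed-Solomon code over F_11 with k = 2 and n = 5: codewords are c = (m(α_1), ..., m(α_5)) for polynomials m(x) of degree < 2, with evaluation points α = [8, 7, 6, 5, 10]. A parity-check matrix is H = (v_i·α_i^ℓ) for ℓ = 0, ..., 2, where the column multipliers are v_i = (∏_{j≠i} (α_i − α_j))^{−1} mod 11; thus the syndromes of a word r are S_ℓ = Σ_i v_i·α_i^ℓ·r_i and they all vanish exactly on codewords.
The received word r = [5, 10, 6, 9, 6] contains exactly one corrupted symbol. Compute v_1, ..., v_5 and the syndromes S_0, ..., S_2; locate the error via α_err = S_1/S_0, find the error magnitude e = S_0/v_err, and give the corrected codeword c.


S = (8, 4, 2), error at position 3, error magnitude e = 2, c = [5, 10, 4, 9, 6].

Step 1: column multipliers v_i = (∏_{j≠i}(α_i − α_j))^{−1} mod 11.
  i = 1 (α = 8): (8−7)(8−6)(8−5)(8−10) = 1·2·3·(−2) = −12 ≡ 10, so v_1 = 10^{−1} = 10 (mod 11).
  i = 2 (α = 7): (7−8)(7−6)(7−5)(7−10) = (−1)·1·2·(−3) = 6 ≡ 6, so v_2 = 6^{−1} = 2 (mod 11).
  i = 3 (α = 6): (6−8)(6−7)(6−5)(6−10) = (−2)·(−1)·1·(−4) = −8 ≡ 3, so v_3 = 3^{−1} = 4 (mod 11).
  i = 4 (α = 5): (5−8)(5−7)(5−6)(5−10) = (−3)·(−2)·(−1)·(−5) = 30 ≡ 8, so v_4 = 8^{−1} = 7 (mod 11).
  i = 5 (α = 10): (10−8)(10−7)(10−6)(10−5) = 2·3·4·5 = 120 ≡ 10, so v_5 = 10^{−1} = 10 (mod 11).
  v = [10, 2, 4, 7, 10].
Step 2: syndromes of r = [5, 10, 6, 9, 6] (all sums mod 11).
  S_0 = Σ v_i r_i = 10·5 + 2·10 + 4·6 + 7·9 + 10·6 = 217 ≡ 8.
  S_1 = Σ v_i α_i r_i = 10·8·5 + 2·7·10 + 4·6·6 + 7·5·9 + 10·10·6 = 1599 ≡ 4.
  α_i^2 mod 11 = [9, 5, 3, 3, 1].
  S_2 = Σ v_i α_i^2 r_i = 10·9·5 + 2·5·10 + 4·3·6 + 7·3·9 + 10·1·6 = 871 ≡ 2.
  S = (8, 4, 2) ≠ 0, so r is not a codeword (an error is present).
Step 3: locate the error. For a single error e at position i, S_ℓ = v_i·e·α_i^ℓ, so α_err = S_1/S_0.
  S_0^{−1} = 8^{−1} = 7 (mod 11), so α_err = 4·7 = 28 ≡ 6 = α_3. Error position i = 3.
  Consistency check: S_2/S_1 = 2·3 = 6 ≡ 6 = α_err ✓ (single-error assumption holds).
Step 4: error magnitude e = S_0/v_3 = S_0·∏_{j≠3}(α_3 − α_j) = 8·3 = 24 ≡ 2 (mod 11).
Step 5: correct position 3: c_3 = r_3 − e = 6 − 2 ≡ 4 (mod 11). Hence c = [5, 10, 4, 9, 6].
  Check: interpolating c through the α_i gives m(x) = 1 + 6·x (degree < 2) with m(α_i) = c_i for every i, so c is indeed a codeword.


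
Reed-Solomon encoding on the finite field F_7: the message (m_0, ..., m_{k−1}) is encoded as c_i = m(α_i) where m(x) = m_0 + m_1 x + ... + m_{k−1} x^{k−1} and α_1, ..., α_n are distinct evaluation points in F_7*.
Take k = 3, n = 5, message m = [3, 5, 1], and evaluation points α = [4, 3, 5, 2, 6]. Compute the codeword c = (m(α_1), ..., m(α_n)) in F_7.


c = [4, 6, 4, 3, 6]

Message polynomial: m(x) = 3 + 5·x + 1·x^2 (mod 7).
For each evaluation point α_i, compute m(α_i) mod 7:
  α_1 = 4: Horner steps 1 → 2 → 4, so m(4) = 4.
  α_2 = 3: Horner steps 1 → 1 → 6, so m(3) = 6.
  α_3 = 5: Horner steps 1 → 3 → 4, so m(5) = 4.
  α_4 = 2: Horner steps 1 → 0 → 3, so m(2) = 3.
  α_5 = 6: Horner steps 1 → 4 → 6, so m(6) = 6.
Codeword c = [4, 6, 4, 3, 6] ∈ F_7^5.


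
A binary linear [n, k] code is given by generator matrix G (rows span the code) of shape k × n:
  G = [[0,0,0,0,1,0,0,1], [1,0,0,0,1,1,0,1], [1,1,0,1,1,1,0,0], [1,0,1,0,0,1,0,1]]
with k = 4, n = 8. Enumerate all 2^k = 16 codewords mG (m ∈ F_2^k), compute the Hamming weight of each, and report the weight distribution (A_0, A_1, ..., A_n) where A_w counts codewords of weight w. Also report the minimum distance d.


Weight distribution: A_0 = 1, A_2 = 4, A_3 = 3, A_4 = 3, A_5 = 4, A_7 = 1. Minimum distance d = 2.

Enumerate all 2^4 = 16 messages m ∈ F_2^4.
For each, compute codeword c = mG in F_2^8, then tally its weight.
  m = 0000 → c = 00000000, weight = 0.
  m = 1000 → c = 00001001, weight = 2.
  m = 0100 → c = 10001101, weight = 4.
  m = 1100 → c = 10000100, weight = 2.
  m = 0010 → c = 11011100, weight = 5.
  m = 1010 → c = 11010101, weight = 5.
  m = 0110 → c = 01010001, weight = 3.
  m = 1110 → c = 01011000, weight = 3.
  m = 0001 → c = 10100101, weight = 4.
  m = 1001 → c = 10101100, weight = 4.
  m = 0101 → c = 00101000, weight = 2.
  m = 1101 → c = 00100001, weight = 2.
  m = 0011 → c = 01111001, weight = 5.
  m = 1011 → c = 01110000, weight = 3.
  m = 0111 → c = 11110100, weight = 5.
  m = 1111 → c = 11111101, weight = 7.
Tally weights:
  weight 0: 1 codewords.
  weight 2: 4 codewords.
  weight 3: 3 codewords.
  weight 4: 3 codewords.
  weight 5: 4 codewords.
  weight 7: 1 codewords.
Minimum distance d = smallest w > 0 with A_w > 0 = 2.
Sanity: Σ A_w = 16 = 2^4 = 16 ✓.


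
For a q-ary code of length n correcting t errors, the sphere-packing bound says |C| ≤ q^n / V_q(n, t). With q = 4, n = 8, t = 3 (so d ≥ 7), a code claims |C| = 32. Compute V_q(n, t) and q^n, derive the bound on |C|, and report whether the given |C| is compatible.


V_q(n, t) = 1789, q^n = 65536, Hamming bound = 36, |C| = 32 ≤ bound (satisfied).

Step 1: Compute V_q(n, t) = Σ_{j=0}^3 C(n, j) (q−1)^j.
  j = 0: C(8,0)·(3)^0 = 1·1 = 1.
  j = 1: C(8,1)·(3)^1 = 8·3 = 24.
  j = 2: C(8,2)·(3)^2 = 28·9 = 252.
  j = 3: C(8,3)·(3)^3 = 56·27 = 1512.
  V_q(n, t) = 1 + 24 + 252 + 1512 = 1789.
Step 2: q^n = 4^8 = 65536.
Step 3: Hamming bound ⌊q^n / V_q(n,t)⌋ = ⌊65536/1789⌋ = 36.
Step 4: Compare |C| = 32 to 36: satisfied.
The claimed |C| lies below the Hamming bound.


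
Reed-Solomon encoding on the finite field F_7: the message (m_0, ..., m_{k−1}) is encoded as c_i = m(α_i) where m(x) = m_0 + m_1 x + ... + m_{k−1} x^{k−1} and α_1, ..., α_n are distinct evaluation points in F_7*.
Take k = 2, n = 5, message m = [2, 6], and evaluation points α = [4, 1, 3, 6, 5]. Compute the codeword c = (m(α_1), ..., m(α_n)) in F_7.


c = [5, 1, 6, 3, 4]

Message polynomial: m(x) = 2 + 6·x (mod 7).
For each evaluation point α_i, compute m(α_i) mod 7:
  α_1 = 4: Horner steps 6 → 5, so m(4) = 5.
  α_2 = 1: Horner steps 6 → 1, so m(1) = 1.
  α_3 = 3: Horner steps 6 → 6, so m(3) = 6.
  α_4 = 6: Horner steps 6 → 3, so m(6) = 3.
  α_5 = 5: Horner steps 6 → 4, so m(5) = 4.
Codeword c = [5, 1, 6, 3, 4] ∈ F_7^5.


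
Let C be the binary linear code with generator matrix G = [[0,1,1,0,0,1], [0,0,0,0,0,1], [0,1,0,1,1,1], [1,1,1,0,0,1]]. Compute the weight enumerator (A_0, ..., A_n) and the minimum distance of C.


Weight distribution: A_0 = 1, A_1 = 2, A_2 = 2, A_3 = 4, A_4 = 5, A_5 = 2. Minimum distance d = 1.

Enumerate all 2^4 = 16 messages m ∈ F_2^4.
For each, compute codeword c = mG in F_2^6, then tally its weight.
  m = 0000 → c = 000000, weight = 0.
  m = 1000 → c = 011001, weight = 3.
  m = 0100 → c = 000001, weight = 1.
  m = 1100 → c = 011000, weight = 2.
  m = 0010 → c = 010111, weight = 4.
  m = 1010 → c = 001110, weight = 3.
  m = 0110 → c = 010110, weight = 3.
  m = 1110 → c = 001111, weight = 4.
  m = 0001 → c = 111001, weight = 4.
  m = 1001 → c = 100000, weight = 1.
  m = 0101 → c = 111000, weight = 3.
  m = 1101 → c = 100001, weight = 2.
  m = 0011 → c = 101110, weight = 4.
  m = 1011 → c = 110111, weight = 5.
  m = 0111 → c = 101111, weight = 5.
  m = 1111 → c = 110110, weight = 4.
Tally weights:
  weight 0: 1 codewords.
  weight 1: 2 codewords.
  weight 2: 2 codewords.
  weight 3: 4 codewords.
  weight 4: 5 codewords.
  weight 5: 2 codewords.
Minimum distance d = smallest w > 0 with A_w > 0 = 1.
Sanity: Σ A_w = 16 = 2^4 = 16 ✓.


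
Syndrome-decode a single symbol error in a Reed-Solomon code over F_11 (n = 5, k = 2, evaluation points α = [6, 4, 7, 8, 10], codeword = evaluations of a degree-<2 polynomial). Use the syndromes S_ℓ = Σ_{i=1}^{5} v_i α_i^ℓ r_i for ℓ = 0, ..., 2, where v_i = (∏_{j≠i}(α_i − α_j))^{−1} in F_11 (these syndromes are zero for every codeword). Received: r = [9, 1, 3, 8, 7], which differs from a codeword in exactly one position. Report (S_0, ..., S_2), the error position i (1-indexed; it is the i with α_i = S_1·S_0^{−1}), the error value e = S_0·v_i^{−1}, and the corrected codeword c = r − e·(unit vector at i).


S = (2, 8, 10), error at position 2, error magnitude e = 2, c = [9, 10, 3, 8, 7].

Step 1: column multipliers v_i = (∏_{j≠i}(α_i − α_j))^{−1} mod 11.
  i = 1 (α = 6): (6−4)(6−7)(6−8)(6−10) = 2·(−1)·(−2)·(−4) = −16 ≡ 6, so v_1 = 6^{−1} = 2 (mod 11).
  i = 2 (α = 4): (4−6)(4−7)(4−8)(4−10) = (−2)·(−3)·(−4)·(−6) = 144 ≡ 1, so v_2 = 1^{−1} = 1 (mod 11).
  i = 3 (α = 7): (7−6)(7−4)(7−8)(7−10) = 1·3·(−1)·(−3) = 9 ≡ 9, so v_3 = 9^{−1} = 5 (mod 11).
  i = 4 (α = 8): (8−6)(8−4)(8−7)(8−10) = 2·4·1·(−2) = −16 ≡ 6, so v_4 = 6^{−1} = 2 (mod 11).
  i = 5 (α = 10): (10−6)(10−4)(10−7)(10−8) = 4·6·3·2 = 144 ≡ 1, so v_5 = 1^{−1} = 1 (mod 11).
  v = [2, 1, 5, 2, 1].
Step 2: syndromes of r = [9, 1, 3, 8, 7] (all sums mod 11).
  S_0 = Σ v_i r_i = 2·9 + 1·1 + 5·3 + 2·8 + 1·7 = 57 ≡ 2.
  S_1 = Σ v_i α_i r_i = 2·6·9 + 1·4·1 + 5·7·3 + 2·8·8 + 1·10·7 = 415 ≡ 8.
  α_i^2 mod 11 = [3, 5, 5, 9, 1].
  S_2 = Σ v_i α_i^2 r_i = 2·3·9 + 1·5·1 + 5·5·3 + 2·9·8 + 1·1·7 = 285 ≡ 10.
  S = (2, 8, 10) ≠ 0, so r is not a codeword (an error is present).
Step 3: locate the error. For a single error e at position i, S_ℓ = v_i·e·α_i^ℓ, so α_err = S_1/S_0.
  S_0^{−1} = 2^{−1} = 6 (mod 11), so α_err = 8·6 = 48 ≡ 4 = α_2. Error position i = 2.
  Consistency check: S_2/S_1 = 10·7 = 70 ≡ 4 = α_err ✓ (single-error assumption holds).
Step 4: error magnitude e = S_0/v_2 = S_0·∏_{j≠2}(α_2 − α_j) = 2·1 = 2 ≡ 2 (mod 11).
Step 5: correct position 2: c_2 = r_2 − e = 1 − 2 ≡ 10 (mod 11). Hence c = [9, 10, 3, 8, 7].
  Check: interpolating c through the α_i gives m(x) = 1 + 5·x (degree < 2) with m(α_i) = c_i for every i, so c is indeed a codeword.


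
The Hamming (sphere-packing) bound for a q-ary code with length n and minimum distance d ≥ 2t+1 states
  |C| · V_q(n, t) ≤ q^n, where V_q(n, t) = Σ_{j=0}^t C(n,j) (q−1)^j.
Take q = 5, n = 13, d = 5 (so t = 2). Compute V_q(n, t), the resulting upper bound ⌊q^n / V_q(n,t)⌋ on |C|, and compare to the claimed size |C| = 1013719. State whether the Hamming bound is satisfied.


V_q(n, t) = 1301, q^n = 1220703125, Hamming bound = 938280, |C| = 1013719 > bound (violated).

Step 1: Compute V_q(n, t) = Σ_{j=0}^2 C(n, j) (q−1)^j.
  j = 0: C(13,0)·(4)^0 = 1·1 = 1.
  j = 1: C(13,1)·(4)^1 = 13·4 = 52.
  j = 2: C(13,2)·(4)^2 = 78·16 = 1248.
  V_q(n, t) = 1 + 52 + 1248 = 1301.
Step 2: q^n = 5^13 = 1220703125.
Step 3: Hamming bound ⌊q^n / V_q(n,t)⌋ = ⌊1220703125/1301⌋ = 938280.
Step 4: Compare |C| = 1013719 to 938280: violated.
The claimed |C| lies above the Hamming bound, so no 5-ary code of length 13 with d ≥ 5 can have 1013719 codewords.


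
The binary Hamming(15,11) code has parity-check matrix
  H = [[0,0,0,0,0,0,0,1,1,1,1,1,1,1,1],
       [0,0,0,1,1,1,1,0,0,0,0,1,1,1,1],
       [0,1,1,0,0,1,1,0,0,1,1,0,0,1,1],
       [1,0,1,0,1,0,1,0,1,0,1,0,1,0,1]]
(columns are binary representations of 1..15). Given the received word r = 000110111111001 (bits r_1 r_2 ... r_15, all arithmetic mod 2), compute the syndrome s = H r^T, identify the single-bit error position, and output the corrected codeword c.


s = (0, 1, 0, 1)^T, error position = 5, corrected codeword c = 000100111111001

Compute s = H r^T mod 2 one row at a time:
  s_1 = 1 + 1 + 1 + 1 + 1 + 0 + 0 + 1 = 6 ≡ 0 (mod 2).
  s_2 = 1 + 1 + 0 + 1 + 1 + 0 + 0 + 1 = 5 ≡ 1 (mod 2).
  s_3 = 0 + 0 + 0 + 1 + 1 + 1 + 0 + 1 = 4 ≡ 0 (mod 2).
  s_4 = 0 + 0 + 1 + 1 + 1 + 1 + 0 + 1 = 5 ≡ 1 (mod 2).
s = (0, 1, 0, 1)^T — this equals column 5 of H (binary 0101), so error is at position 5.
Correct: flip bit 5 of r = 000110111111001 to get c = 000100111111001.


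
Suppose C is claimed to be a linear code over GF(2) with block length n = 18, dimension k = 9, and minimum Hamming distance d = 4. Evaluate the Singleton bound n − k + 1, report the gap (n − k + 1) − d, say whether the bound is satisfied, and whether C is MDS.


Singleton RHS = n − k + 1 = 10, slack = 6, bound satisfied, not MDS.

Singleton bound: d ≤ n − k + 1.
Here n = 18, k = 9, so n − k + 1 = 10.
Given d = 4, check d ≤ 10: YES.
Slack = (n − k + 1) − d = 6.
The code is NOT MDS (slack = 6 > 0).
Description: the claimed parameters are [18, 9, 4]_2; such a code would be non-MDS.


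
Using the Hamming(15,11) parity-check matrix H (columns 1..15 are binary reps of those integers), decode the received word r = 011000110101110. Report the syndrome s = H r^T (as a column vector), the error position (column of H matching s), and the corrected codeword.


s = (1, 0, 1, 1)^T, error position = 11, corrected codeword c = 011000110111110

Compute s = H r^T mod 2 one row at a time:
  s_1 = 1 + 0 + 1 + 0 + 1 + 1 + 1 + 0 = 5 ≡ 1 (mod 2).
  s_2 = 0 + 0 + 0 + 1 + 1 + 1 + 1 + 0 = 4 ≡ 0 (mod 2).
  s_3 = 1 + 1 + 0 + 1 + 1 + 0 + 1 + 0 = 5 ≡ 1 (mod 2).
  s_4 = 0 + 1 + 0 + 1 + 0 + 0 + 1 + 0 = 3 ≡ 1 (mod 2).
s = (1, 0, 1, 1)^T — this equals column 11 of H (binary 1011), so error is at position 11.
Correct: flip bit 11 of r = 011000110101110 to get c = 011000110111110.


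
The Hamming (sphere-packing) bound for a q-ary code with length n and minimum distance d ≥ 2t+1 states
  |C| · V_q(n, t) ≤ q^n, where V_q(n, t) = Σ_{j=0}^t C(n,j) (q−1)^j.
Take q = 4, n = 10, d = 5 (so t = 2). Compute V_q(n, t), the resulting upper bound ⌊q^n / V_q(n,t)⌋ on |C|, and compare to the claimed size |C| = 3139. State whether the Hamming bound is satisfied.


V_q(n, t) = 436, q^n = 1048576, Hamming bound = 2404, |C| = 3139 > bound (violated).

Step 1: Compute V_q(n, t) = Σ_{j=0}^2 C(n, j) (q−1)^j.
  j = 0: C(10,0)·(3)^0 = 1·1 = 1.
  j = 1: C(10,1)·(3)^1 = 10·3 = 30.
  j = 2: C(10,2)·(3)^2 = 45·9 = 405.
  V_q(n, t) = 1 + 30 + 405 = 436.
Step 2: q^n = 4^10 = 1048576.
Step 3: Hamming bound ⌊q^n / V_q(n,t)⌋ = ⌊1048576/436⌋ = 2404.
Step 4: Compare |C| = 3139 to 2404: violated.
The claimed |C| lies above the Hamming bound, so no 4-ary code of length 10 with d ≥ 5 can have 3139 codewords.


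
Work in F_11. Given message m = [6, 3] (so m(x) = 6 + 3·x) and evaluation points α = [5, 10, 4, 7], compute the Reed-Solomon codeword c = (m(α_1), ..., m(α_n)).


c = [10, 3, 7, 5]

Message polynomial: m(x) = 6 + 3·x (mod 11).
For each evaluation point α_i, compute m(α_i) mod 11:
  α_1 = 5: Horner steps 3 → 10, so m(5) = 10.
  α_2 = 10: Horner steps 3 → 3, so m(10) = 3.
  α_3 = 4: Horner steps 3 → 7, so m(4) = 7.
  α_4 = 7: Horner steps 3 → 5, so m(7) = 5.
Codeword c = [10, 3, 7, 5] ∈ F_11^4.
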